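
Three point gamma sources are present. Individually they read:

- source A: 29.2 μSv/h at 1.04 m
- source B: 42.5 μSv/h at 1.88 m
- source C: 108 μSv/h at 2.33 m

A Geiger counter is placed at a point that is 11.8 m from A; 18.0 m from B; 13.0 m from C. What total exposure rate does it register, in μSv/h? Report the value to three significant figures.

By superposition, sum each source's inverse-square contribution:
A: 29.2 × (1.04/11.8)² = 0.2268 μSv/h
B: 42.5 × (1.88/18.0)² = 0.4636 μSv/h
C: 108 × (2.33/13.0)² = 3.469 μSv/h
Total = 0.2268 + 0.4636 + 3.469 = 4.159 μSv/h.

4.16 μSv/h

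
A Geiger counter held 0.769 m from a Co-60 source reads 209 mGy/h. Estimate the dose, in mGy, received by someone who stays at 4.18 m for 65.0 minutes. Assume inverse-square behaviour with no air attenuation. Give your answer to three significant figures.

Using I₁d₁² = I₂d₂², rate at 4.18 m:
(0.769/4.18)² = 0.03385, so 209 × 0.03385 = 7.075 mGy/h.
Dose = rate × time = 7.075 mGy/h × 1.083 h = 7.662 mGy.

7.66 mGy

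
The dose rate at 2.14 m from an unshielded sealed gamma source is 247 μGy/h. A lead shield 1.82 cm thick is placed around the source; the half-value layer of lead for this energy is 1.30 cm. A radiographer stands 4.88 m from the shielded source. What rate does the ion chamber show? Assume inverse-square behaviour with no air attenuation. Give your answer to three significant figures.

Distance alone: 247 × (2.14/4.88)² = 247 × 0.1923 = 47.50 μGy/h.
Shield: 1.82/1.30 = 1.400 half-value layers → attenuation 2^(−1.400) = 0.3789.
Combined: 47.50 × 0.3789 = 18.00 μGy/h.

18.0 μGy/h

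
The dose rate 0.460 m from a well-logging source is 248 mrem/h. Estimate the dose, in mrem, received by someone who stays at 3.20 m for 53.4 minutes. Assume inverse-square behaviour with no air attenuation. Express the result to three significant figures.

By the inverse-square law, rate at 3.20 m:
248 × (0.460/3.20)² = 248 × 0.02066 = 5.124 mrem/h.
Dose = rate × time = 5.124 mrem/h × 0.8900 h = 4.560 mrem.

4.56 mrem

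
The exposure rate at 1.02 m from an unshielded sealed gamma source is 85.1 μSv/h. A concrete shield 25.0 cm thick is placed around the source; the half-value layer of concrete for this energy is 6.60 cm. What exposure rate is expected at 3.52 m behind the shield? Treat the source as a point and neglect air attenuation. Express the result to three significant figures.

Distance alone: 85.1 × (1.02/3.52)² = 85.1 × 0.08397 = 7.146 μSv/h.
Shield: 25.0/6.60 = 3.788 half-value layers → attenuation 2^(−3.788) = 0.07239.
Combined: 7.146 × 0.07239 = 0.5173 μSv/h.

0.517 μSv/h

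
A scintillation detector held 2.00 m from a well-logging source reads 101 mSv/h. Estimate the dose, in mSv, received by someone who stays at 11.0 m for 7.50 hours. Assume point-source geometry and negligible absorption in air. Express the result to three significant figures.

25.0 mSv

Since intensity falls as 1/r², rate at 11.0 m:
(2.00/11.0)² = 0.03306, so 101 × 0.03306 = 3.339 mSv/h.
Dose = rate × time = 3.339 mSv/h × 7.500 h = 25.04 mSv.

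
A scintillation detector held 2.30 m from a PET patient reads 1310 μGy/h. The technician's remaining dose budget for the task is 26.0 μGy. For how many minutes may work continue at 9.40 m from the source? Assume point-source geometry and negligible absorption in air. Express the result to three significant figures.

Using I₁d₁² = I₂d₂², rate at 9.40 m:
1310 × (2.30/9.40)² = 1310 × 0.05987 = 78.43 μGy/h.
Stay time = 26.0 μGy ÷ 78.43 μGy/h = 0.3315 h = 19.89 min.

19.9 min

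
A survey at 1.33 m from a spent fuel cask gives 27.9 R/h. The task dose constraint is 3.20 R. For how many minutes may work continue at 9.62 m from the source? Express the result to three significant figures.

360 min

Using I₁d₁² = I₂d₂², rate at 9.62 m:
27.9 × (1.33/9.62)² = 27.9 × 0.01911 = 0.5332 R/h.
Stay time = 3.20 R ÷ 0.5332 R/h = 6.002 h = 360.1 min.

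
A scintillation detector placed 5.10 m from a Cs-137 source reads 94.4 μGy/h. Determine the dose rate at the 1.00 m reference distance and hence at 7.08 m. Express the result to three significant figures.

2460 μGy/h; 49.0 μGy/h

Since intensity falls as 1/r²,
At 1.00 m: 94.4 × (5.10/1.00)² = 94.4 × 26.01 = 2455 μGy/h
At 7.08 m: 2455 × (1.00/7.08)² = 2455 × 0.01995 = 48.98 μGy/h.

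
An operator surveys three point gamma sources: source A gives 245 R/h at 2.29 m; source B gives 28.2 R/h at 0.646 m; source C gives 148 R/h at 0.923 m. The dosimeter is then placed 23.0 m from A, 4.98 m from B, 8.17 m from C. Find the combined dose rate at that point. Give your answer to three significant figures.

By superposition, sum each source's inverse-square contribution:
A: 245 × (2.29/23.0)² = 2.429 R/h
B: 28.2 × (0.646/4.98)² = 0.4745 R/h
C: 148 × (0.923/8.17)² = 1.889 R/h
Total = 2.429 + 0.4745 + 1.889 = 4.792 R/h.

4.79 R/h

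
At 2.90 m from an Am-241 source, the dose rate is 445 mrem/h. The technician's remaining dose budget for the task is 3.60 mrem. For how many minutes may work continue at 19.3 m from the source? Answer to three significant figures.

By the inverse-square law, rate at 19.3 m:
(2.90/19.3)² = 0.02258, so 445 × 0.02258 = 10.05 mrem/h.
Stay time = 3.60 mrem ÷ 10.05 mrem/h = 0.3582 h = 21.49 min.

21.5 min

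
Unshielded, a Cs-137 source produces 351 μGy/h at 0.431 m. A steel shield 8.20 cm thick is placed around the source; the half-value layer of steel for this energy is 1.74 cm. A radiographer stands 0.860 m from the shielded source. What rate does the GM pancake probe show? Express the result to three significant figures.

3.36 μGy/h

Distance alone: 351 × (0.431/0.860)² = 351 × 0.2512 = 88.17 μGy/h.
Shield: 8.20/1.74 = 4.713 half-value layers → attenuation 2^(−4.713) = 0.03813.
Combined: 88.17 × 0.03813 = 3.362 μGy/h.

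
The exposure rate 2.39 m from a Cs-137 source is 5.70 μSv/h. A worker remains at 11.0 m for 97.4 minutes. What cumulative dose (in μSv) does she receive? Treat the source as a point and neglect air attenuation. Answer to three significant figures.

Applying the 1/r² law, rate at 11.0 m:
5.70 × (2.39/11.0)² = 5.70 × 0.04721 = 0.2691 μSv/h.
Dose = rate × time = 0.2691 μSv/h × 1.623 h = 0.4367 μSv.

0.437 μSv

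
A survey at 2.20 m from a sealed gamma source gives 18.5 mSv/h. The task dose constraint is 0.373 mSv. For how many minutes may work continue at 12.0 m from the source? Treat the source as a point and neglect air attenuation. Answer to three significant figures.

36.0 min

Intensity scales as (d₁/d₂)², so rate at 12.0 m:
(2.20/12.0)² = 0.03361, so 18.5 × 0.03361 = 0.6218 mSv/h.
Stay time = 0.373 mSv ÷ 0.6218 mSv/h = 0.5999 h = 35.99 min.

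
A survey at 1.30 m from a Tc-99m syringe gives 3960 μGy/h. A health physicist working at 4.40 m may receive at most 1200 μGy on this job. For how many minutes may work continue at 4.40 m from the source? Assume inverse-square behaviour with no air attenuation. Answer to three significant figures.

Intensity scales as (d₁/d₂)², so rate at 4.40 m:
3960 × (1.30/4.40)² = 3960 × 0.08729 = 345.7 μGy/h.
Stay time = 1200 μGy ÷ 345.7 μGy/h = 3.471 h = 208.3 min.

208 min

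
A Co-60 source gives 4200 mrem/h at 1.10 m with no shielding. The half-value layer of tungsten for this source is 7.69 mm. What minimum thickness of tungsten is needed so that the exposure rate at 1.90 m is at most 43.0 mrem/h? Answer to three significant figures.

38.7 mm

At 1.90 m, distance alone gives (1.10/1.90)² = 0.3352, so 4200 × 0.3352 = 1408 mrem/h.
Further attenuation needed: 1408/43.0 = 32.74.
n = log₂(32.74) = 5.033 half-value layers.
Thickness = 5.033 × 7.69 mm = 38.70 mm.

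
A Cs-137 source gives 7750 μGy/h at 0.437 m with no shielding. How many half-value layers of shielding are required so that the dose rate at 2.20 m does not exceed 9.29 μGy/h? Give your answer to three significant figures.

At 2.20 m, distance alone gives (0.437/2.20)² = 0.03946, so 7750 × 0.03946 = 305.8 μGy/h.
Further attenuation needed: 305.8/9.29 = 32.92.
n = log₂(32.92) = 5.041 half-value layers.

5.04 half-value layers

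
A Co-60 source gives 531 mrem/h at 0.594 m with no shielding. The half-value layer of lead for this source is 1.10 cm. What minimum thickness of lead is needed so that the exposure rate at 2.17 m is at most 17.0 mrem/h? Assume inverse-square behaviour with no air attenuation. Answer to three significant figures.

1.35 cm

At 2.17 m, distance alone gives (0.594/2.17)² = 0.07493, so 531 × 0.07493 = 39.79 mrem/h.
Further attenuation needed: 39.79/17.0 = 2.341.
n = log₂(2.341) = 1.227 half-value layers.
Thickness = 1.227 × 1.10 cm = 1.350 cm.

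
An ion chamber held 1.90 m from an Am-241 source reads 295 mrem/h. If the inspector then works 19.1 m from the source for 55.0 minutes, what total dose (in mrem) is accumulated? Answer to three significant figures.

2.68 mrem

Applying the 1/r² law, rate at 19.1 m:
(1.90/19.1)² = 0.009896, so 295 × 0.009896 = 2.919 mrem/h.
Dose = rate × time = 2.919 mrem/h × 0.9167 h = 2.676 mrem.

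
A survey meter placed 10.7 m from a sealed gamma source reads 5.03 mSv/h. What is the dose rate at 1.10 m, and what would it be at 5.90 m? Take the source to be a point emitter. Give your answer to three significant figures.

476 mSv/h; 16.5 mSv/h

Intensity scales as (d₁/d₂)², so
At 1.10 m: 5.03 × (10.7/1.10)² = 5.03 × 94.62 = 475.9 mSv/h
At 5.90 m: (1.10/5.90)² = 0.03476, so 475.9 × 0.03476 = 16.54 mSv/h.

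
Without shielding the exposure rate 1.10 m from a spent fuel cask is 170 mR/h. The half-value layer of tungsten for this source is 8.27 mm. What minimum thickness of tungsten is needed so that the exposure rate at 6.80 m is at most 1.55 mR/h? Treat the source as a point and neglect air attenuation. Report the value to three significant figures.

At 6.80 m, distance alone gives 170 × (1.10/6.80)² = 170 × 0.02617 = 4.449 mR/h.
Further attenuation needed: 4.449/1.55 = 2.870.
n = log₂(2.870) = 1.521 half-value layers.
Thickness = 1.521 × 8.27 mm = 12.58 mm.

12.6 mm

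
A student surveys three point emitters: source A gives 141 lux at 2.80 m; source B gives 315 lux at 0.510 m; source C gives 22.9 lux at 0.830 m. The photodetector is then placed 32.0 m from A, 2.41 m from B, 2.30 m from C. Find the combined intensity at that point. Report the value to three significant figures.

18.2 lux

By superposition, sum each source's inverse-square contribution:
A: 141 × (2.80/32.0)² = 1.080 lux
B: 315 × (0.510/2.41)² = 14.11 lux
C: 22.9 × (0.830/2.30)² = 2.982 lux
Total = 1.080 + 14.11 + 2.982 = 18.17 lux.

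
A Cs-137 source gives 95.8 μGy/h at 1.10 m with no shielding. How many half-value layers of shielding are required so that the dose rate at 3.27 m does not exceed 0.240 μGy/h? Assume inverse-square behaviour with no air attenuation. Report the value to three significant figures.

5.50 half-value layers

At 3.27 m, distance alone gives (1.10/3.27)² = 0.1132, so 95.8 × 0.1132 = 10.84 μGy/h.
Further attenuation needed: 10.84/0.240 = 45.17.
n = log₂(45.17) = 5.497 half-value layers.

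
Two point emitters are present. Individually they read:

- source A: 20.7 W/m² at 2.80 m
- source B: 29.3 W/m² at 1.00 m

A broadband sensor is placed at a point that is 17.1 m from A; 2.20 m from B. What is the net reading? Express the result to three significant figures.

6.61 W/m²

By superposition, sum each source's inverse-square contribution:
A: 20.7 × (2.80/17.1)² = 0.5550 W/m²
B: 29.3 × (1.00/2.20)² = 6.054 W/m²
Total = 0.5550 + 6.054 = 6.609 W/m².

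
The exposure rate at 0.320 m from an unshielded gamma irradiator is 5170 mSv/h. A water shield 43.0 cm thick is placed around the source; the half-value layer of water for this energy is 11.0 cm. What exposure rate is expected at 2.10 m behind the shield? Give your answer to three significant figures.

7.99 mSv/h

Distance alone: (0.320/2.10)² = 0.02322, so 5170 × 0.02322 = 120.0 mSv/h.
Shield: 43.0/11.0 = 3.909 half-value layers → attenuation 2^(−3.909) = 0.06657.
Combined: 120.0 × 0.06657 = 7.988 mSv/h.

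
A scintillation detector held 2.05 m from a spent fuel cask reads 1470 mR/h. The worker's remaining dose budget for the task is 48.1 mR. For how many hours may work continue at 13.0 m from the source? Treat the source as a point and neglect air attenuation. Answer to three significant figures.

1.32 h

By the inverse-square law, rate at 13.0 m:
(2.05/13.0)² = 0.02487, so 1470 × 0.02487 = 36.56 mR/h.
Stay time = 48.1 mR ÷ 36.56 mR/h = 1.316 h.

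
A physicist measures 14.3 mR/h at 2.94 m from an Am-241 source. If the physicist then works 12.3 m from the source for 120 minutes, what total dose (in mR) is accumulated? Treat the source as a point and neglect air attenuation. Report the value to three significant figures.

Applying the 1/r² law, rate at 12.3 m:
(2.94/12.3)² = 0.05713, so 14.3 × 0.05713 = 0.8170 mR/h.
Dose = rate × time = 0.8170 mR/h × 2.000 h = 1.634 mR.

1.63 mR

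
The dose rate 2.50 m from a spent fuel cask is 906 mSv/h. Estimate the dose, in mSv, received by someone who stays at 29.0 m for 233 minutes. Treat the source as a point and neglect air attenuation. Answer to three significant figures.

Since intensity falls as 1/r², rate at 29.0 m:
906 × (2.50/29.0)² = 906 × 0.007432 = 6.733 mSv/h.
Dose = rate × time = 6.733 mSv/h × 3.883 h = 26.14 mSv.

26.1 mSv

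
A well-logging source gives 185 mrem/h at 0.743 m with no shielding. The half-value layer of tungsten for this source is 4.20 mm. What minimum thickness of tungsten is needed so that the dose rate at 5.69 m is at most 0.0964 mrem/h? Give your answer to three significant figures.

At 5.69 m, distance alone gives (0.743/5.69)² = 0.01705, so 185 × 0.01705 = 3.154 mrem/h.
Further attenuation needed: 3.154/0.0964 = 32.72.
n = log₂(32.72) = 5.032 half-value layers.
Thickness = 5.032 × 4.20 mm = 21.13 mm.

21.1 mm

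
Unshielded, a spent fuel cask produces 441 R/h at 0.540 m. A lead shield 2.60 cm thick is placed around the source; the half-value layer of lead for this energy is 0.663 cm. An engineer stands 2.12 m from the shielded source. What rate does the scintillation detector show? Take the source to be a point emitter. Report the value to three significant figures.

1.89 R/h

Distance alone: (0.540/2.12)² = 0.06488, so 441 × 0.06488 = 28.61 R/h.
Shield: 2.60/0.663 = 3.922 half-value layers → attenuation 2^(−3.922) = 0.06597.
Combined: 28.61 × 0.06597 = 1.887 R/h.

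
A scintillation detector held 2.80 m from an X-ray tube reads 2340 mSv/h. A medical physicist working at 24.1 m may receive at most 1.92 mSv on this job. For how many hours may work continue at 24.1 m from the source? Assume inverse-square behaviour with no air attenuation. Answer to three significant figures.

Since intensity falls as 1/r², rate at 24.1 m:
2340 × (2.80/24.1)² = 2340 × 0.01350 = 31.59 mSv/h.
Stay time = 1.92 mSv ÷ 31.59 mSv/h = 0.06078 h.

0.0608 h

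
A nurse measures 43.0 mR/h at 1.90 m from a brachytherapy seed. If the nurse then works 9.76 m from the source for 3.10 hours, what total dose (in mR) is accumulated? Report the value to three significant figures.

5.05 mR

Intensity scales as (d₁/d₂)², so rate at 9.76 m:
(1.90/9.76)² = 0.03790, so 43.0 × 0.03790 = 1.630 mR/h.
Dose = rate × time = 1.630 mR/h × 3.100 h = 5.053 mR.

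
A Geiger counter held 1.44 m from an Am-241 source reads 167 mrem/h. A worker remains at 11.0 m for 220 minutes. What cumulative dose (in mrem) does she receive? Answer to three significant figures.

10.5 mrem

Intensity scales as (d₁/d₂)², so rate at 11.0 m:
167 × (1.44/11.0)² = 167 × 0.01714 = 2.862 mrem/h.
Dose = rate × time = 2.862 mrem/h × 3.667 h = 10.49 mrem.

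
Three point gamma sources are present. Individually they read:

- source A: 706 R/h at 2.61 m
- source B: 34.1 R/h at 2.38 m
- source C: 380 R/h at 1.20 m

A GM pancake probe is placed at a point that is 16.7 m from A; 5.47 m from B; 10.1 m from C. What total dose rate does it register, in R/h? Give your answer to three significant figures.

29.1 R/h

Each source contributes Iᵢ·(dᵢ/rᵢ)²; contributions add.
A: 706 × (2.61/16.7)² = 17.24 R/h
B: 34.1 × (2.38/5.47)² = 6.456 R/h
C: 380 × (1.20/10.1)² = 5.364 R/h
Total = 17.24 + 6.456 + 5.364 = 29.06 R/h.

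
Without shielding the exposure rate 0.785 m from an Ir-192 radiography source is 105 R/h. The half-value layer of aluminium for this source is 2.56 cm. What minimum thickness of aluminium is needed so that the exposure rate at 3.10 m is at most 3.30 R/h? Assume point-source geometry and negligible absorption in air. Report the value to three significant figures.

2.63 cm

At 3.10 m, distance alone gives (0.785/3.10)² = 0.06412, so 105 × 0.06412 = 6.733 R/h.
Further attenuation needed: 6.733/3.30 = 2.040.
n = log₂(2.040) = 1.029 half-value layers.
Thickness = 1.029 × 2.56 cm = 2.634 cm.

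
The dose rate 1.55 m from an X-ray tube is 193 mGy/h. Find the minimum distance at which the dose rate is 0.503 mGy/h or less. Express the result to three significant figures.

30.4 m

Using I₁d₁² = I₂d₂², d₂ = d₁·√(I₁/I₂).
I₁/I₂ = 193/0.503 = 383.7, so d₂ = 1.55 × √383.7 = 30.36 m.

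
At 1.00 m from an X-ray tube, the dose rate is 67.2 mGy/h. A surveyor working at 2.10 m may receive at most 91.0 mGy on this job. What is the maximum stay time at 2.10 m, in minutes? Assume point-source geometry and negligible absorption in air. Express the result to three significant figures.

358 min

Applying the 1/r² law, rate at 2.10 m:
(1.00/2.10)² = 0.2268, so 67.2 × 0.2268 = 15.24 mGy/h.
Stay time = 91.0 mGy ÷ 15.24 mGy/h = 5.971 h = 358.3 min.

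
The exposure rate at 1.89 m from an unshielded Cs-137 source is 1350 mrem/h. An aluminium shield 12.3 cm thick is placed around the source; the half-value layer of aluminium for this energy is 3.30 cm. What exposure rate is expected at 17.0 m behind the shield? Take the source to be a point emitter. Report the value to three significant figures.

Distance alone: (1.89/17.0)² = 0.01236, so 1350 × 0.01236 = 16.69 mrem/h.
Shield: 12.3/3.30 = 3.727 half-value layers → attenuation 2^(−3.727) = 0.07552.
Combined: 16.69 × 0.07552 = 1.260 mrem/h.

1.26 mrem/h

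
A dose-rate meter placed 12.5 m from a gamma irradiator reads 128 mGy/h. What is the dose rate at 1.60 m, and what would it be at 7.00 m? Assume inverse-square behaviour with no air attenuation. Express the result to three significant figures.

7810 mGy/h; 408 mGy/h

Intensity scales as (d₁/d₂)², so
At 1.60 m: (12.5/1.60)² = 61.04, so 128 × 61.04 = 7813 mGy/h
At 7.00 m: (1.60/7.00)² = 0.05224, so 7813 × 0.05224 = 408.2 mGy/h.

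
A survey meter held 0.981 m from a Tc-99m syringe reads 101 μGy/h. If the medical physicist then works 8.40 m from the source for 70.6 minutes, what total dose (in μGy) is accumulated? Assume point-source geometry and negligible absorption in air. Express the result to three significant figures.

1.62 μGy

Using I₁d₁² = I₂d₂², rate at 8.40 m:
(0.981/8.40)² = 0.01364, so 101 × 0.01364 = 1.378 μGy/h.
Dose = rate × time = 1.378 μGy/h × 1.177 h = 1.622 μGy.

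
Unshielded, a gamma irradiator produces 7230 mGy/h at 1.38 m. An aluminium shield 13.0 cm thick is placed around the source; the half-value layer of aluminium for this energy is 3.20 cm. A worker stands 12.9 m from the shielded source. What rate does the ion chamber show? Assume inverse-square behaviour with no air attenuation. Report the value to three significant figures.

Distance alone: 7230 × (1.38/12.9)² = 7230 × 0.01144 = 82.71 mGy/h.
Shield: 13.0/3.20 = 4.062 half-value layers → attenuation 2^(−4.062) = 0.05987.
Combined: 82.71 × 0.05987 = 4.952 mGy/h.

4.95 mGy/h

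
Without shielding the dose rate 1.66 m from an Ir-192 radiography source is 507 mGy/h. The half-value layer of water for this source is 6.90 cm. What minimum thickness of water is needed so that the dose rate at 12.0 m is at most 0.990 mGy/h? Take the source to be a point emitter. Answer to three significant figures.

22.7 cm

At 12.0 m, distance alone gives 507 × (1.66/12.0)² = 507 × 0.01914 = 9.704 mGy/h.
Further attenuation needed: 9.704/0.990 = 9.802.
n = log₂(9.802) = 3.293 half-value layers.
Thickness = 3.293 × 6.90 cm = 22.72 cm.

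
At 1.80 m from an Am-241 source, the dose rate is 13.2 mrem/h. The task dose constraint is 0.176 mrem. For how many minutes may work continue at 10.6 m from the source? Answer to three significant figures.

27.7 min

By the inverse-square law, rate at 10.6 m:
(1.80/10.6)² = 0.02884, so 13.2 × 0.02884 = 0.3807 mrem/h.
Stay time = 0.176 mrem ÷ 0.3807 mrem/h = 0.4623 h = 27.74 min.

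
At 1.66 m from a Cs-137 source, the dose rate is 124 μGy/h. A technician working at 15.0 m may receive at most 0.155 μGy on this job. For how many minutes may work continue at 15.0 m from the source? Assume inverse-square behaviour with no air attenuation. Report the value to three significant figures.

6.12 min

Using I₁d₁² = I₂d₂², rate at 15.0 m:
124 × (1.66/15.0)² = 124 × 0.01225 = 1.519 μGy/h.
Stay time = 0.155 μGy ÷ 1.519 μGy/h = 0.1020 h = 6.120 min.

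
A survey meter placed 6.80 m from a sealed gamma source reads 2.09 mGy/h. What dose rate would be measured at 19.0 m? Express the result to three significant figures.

0.268 mGy/h

Intensity scales as (d₁/d₂)², so scaling from 6.80 m to 19.0 m:
2.09 × (6.80/19.0)² = 2.09 × 0.1281 = 0.2677 mGy/h.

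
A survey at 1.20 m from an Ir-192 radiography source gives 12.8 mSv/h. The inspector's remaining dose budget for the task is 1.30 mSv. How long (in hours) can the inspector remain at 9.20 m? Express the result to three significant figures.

5.97 h

Intensity scales as (d₁/d₂)², so rate at 9.20 m:
12.8 × (1.20/9.20)² = 12.8 × 0.01701 = 0.2177 mSv/h.
Stay time = 1.30 mSv ÷ 0.2177 mSv/h = 5.972 h.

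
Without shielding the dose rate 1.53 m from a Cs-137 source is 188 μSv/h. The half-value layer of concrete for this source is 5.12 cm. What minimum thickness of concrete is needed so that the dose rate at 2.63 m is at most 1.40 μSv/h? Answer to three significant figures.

At 2.63 m, distance alone gives (1.53/2.63)² = 0.3384, so 188 × 0.3384 = 63.62 μSv/h.
Further attenuation needed: 63.62/1.40 = 45.44.
n = log₂(45.44) = 5.506 half-value layers.
Thickness = 5.506 × 5.12 cm = 28.19 cm.

28.2 cm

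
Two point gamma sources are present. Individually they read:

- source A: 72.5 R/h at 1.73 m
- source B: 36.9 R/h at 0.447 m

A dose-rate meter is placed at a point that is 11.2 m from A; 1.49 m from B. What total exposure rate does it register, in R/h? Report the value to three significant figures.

By superposition, sum each source's inverse-square contribution:
A: 72.5 × (1.73/11.2)² = 1.730 R/h
B: 36.9 × (0.447/1.49)² = 3.321 R/h
Total = 1.730 + 3.321 = 5.051 R/h.

5.05 R/h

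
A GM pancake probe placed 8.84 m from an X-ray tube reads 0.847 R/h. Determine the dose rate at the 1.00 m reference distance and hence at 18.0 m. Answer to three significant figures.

Since intensity falls as 1/r²,
At 1.00 m: (8.84/1.00)² = 78.15, so 0.847 × 78.15 = 66.19 R/h
At 18.0 m: 66.19 × (1.00/18.0)² = 66.19 × 0.003086 = 0.2043 R/h.

66.2 R/h; 0.204 R/h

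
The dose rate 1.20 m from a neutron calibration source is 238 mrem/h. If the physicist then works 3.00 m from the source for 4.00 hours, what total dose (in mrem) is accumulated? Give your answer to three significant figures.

152 mrem

Applying the 1/r² law, rate at 3.00 m:
238 × (1.20/3.00)² = 238 × 0.1600 = 38.08 mrem/h.
Dose = rate × time = 38.08 mrem/h × 4.000 h = 152.3 mrem.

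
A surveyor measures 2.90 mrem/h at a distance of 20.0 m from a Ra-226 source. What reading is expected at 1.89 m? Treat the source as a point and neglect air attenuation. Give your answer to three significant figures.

325 mrem/h

Applying the 1/r² law, the rate at 1.89 m is
(20.0/1.89)² = 112.0, so 2.90 × 112.0 = 324.8 mrem/h.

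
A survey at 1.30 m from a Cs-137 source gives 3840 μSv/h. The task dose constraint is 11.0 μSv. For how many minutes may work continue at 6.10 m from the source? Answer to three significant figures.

3.78 min

Intensity scales as (d₁/d₂)², so rate at 6.10 m:
3840 × (1.30/6.10)² = 3840 × 0.04542 = 174.4 μSv/h.
Stay time = 11.0 μSv ÷ 174.4 μSv/h = 0.06307 h = 3.784 min.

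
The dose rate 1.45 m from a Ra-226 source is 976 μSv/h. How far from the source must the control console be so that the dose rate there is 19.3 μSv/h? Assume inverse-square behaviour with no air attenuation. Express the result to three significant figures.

10.3 m

By the inverse-square law, d₂ = d₁·√(I₁/I₂).
I₁/I₂ = 976/19.3 = 50.57, so d₂ = 1.45 × √50.57 = 10.31 m.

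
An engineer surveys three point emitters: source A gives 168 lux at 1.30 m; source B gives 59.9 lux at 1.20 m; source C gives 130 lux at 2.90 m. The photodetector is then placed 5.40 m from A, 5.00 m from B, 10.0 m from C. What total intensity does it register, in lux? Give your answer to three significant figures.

By superposition, sum each source's inverse-square contribution:
A: 168 × (1.30/5.40)² = 9.737 lux
B: 59.9 × (1.20/5.00)² = 3.450 lux
C: 130 × (2.90/10.0)² = 10.93 lux
Total = 9.737 + 3.450 + 10.93 = 24.12 lux.

24.1 lux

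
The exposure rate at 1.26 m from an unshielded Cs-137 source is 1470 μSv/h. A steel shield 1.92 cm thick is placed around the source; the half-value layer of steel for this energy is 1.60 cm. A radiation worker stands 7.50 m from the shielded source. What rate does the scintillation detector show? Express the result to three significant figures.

18.1 μSv/h

Distance alone: (1.26/7.50)² = 0.02822, so 1470 × 0.02822 = 41.48 μSv/h.
Shield: 1.92/1.60 = 1.200 half-value layers → attenuation 2^(−1.200) = 0.4353.
Combined: 41.48 × 0.4353 = 18.06 μSv/h.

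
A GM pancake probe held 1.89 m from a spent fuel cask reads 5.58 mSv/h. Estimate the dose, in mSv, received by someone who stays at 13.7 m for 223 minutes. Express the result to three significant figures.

0.395 mSv

Since intensity falls as 1/r², rate at 13.7 m:
(1.89/13.7)² = 0.01903, so 5.58 × 0.01903 = 0.1062 mSv/h.
Dose = rate × time = 0.1062 mSv/h × 3.717 h = 0.3947 mSv.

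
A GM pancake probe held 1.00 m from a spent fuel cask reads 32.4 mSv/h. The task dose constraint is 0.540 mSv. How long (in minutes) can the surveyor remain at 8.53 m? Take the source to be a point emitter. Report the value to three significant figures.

By the inverse-square law, rate at 8.53 m:
32.4 × (1.00/8.53)² = 32.4 × 0.01374 = 0.4452 mSv/h.
Stay time = 0.540 mSv ÷ 0.4452 mSv/h = 1.213 h = 72.78 min.

72.8 min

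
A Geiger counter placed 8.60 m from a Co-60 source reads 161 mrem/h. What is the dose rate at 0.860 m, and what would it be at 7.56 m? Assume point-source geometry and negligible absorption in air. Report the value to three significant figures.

16100 mrem/h; 208 mrem/h

By the inverse-square law,
At 0.860 m: (8.60/0.860)² = 100.0, so 161 × 100.0 = 16100 mrem/h
At 7.56 m: (0.860/7.56)² = 0.01294, so 16100 × 0.01294 = 208.3 mrem/h.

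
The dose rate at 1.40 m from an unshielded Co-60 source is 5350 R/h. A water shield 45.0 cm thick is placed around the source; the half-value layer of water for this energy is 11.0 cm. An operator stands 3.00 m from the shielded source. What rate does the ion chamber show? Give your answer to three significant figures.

Distance alone: 5350 × (1.40/3.00)² = 5350 × 0.2178 = 1165 R/h.
Shield: 45.0/11.0 = 4.091 half-value layers → attenuation 2^(−4.091) = 0.05868.
Combined: 1165 × 0.05868 = 68.36 R/h.

68.4 R/h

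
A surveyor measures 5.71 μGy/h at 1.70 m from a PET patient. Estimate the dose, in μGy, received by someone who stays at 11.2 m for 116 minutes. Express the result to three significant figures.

0.254 μGy

By the inverse-square law, rate at 11.2 m:
(1.70/11.2)² = 0.02304, so 5.71 × 0.02304 = 0.1316 μGy/h.
Dose = rate × time = 0.1316 μGy/h × 1.933 h = 0.2544 μGy.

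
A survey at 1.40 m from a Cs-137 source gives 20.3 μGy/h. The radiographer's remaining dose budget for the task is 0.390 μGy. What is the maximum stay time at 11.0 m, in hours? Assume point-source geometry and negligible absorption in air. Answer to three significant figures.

Applying the 1/r² law, rate at 11.0 m:
20.3 × (1.40/11.0)² = 20.3 × 0.01620 = 0.3289 μGy/h.
Stay time = 0.390 μGy ÷ 0.3289 μGy/h = 1.186 h.

1.19 h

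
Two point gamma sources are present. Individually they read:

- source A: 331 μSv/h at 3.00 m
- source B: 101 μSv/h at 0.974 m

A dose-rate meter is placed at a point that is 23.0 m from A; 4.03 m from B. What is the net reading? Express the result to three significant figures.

11.5 μSv/h

Each source contributes Iᵢ·(dᵢ/rᵢ)²; contributions add.
A: 331 × (3.00/23.0)² = 5.631 μSv/h
B: 101 × (0.974/4.03)² = 5.900 μSv/h
Total = 5.631 + 5.900 = 11.53 μSv/h.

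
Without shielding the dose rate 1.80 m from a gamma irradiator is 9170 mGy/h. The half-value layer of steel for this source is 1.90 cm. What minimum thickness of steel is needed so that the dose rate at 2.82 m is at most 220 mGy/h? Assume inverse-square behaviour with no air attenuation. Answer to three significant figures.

At 2.82 m, distance alone gives 9170 × (1.80/2.82)² = 9170 × 0.4074 = 3736 mGy/h.
Further attenuation needed: 3736/220 = 16.98.
n = log₂(16.98) = 4.086 half-value layers.
Thickness = 4.086 × 1.90 cm = 7.763 cm.

7.76 cm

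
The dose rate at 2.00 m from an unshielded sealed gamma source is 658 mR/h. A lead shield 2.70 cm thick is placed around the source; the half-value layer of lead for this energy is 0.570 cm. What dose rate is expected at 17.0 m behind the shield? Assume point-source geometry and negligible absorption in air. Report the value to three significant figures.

0.342 mR/h

Distance alone: (2.00/17.0)² = 0.01384, so 658 × 0.01384 = 9.107 mR/h.
Shield: 2.70/0.570 = 4.737 half-value layers → attenuation 2^(−4.737) = 0.03750.
Combined: 9.107 × 0.03750 = 0.3415 mR/h.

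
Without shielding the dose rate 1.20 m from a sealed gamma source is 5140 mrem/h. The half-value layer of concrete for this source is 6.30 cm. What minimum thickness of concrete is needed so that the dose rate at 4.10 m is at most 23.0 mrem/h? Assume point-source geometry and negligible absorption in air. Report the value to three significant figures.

26.8 cm

At 4.10 m, distance alone gives 5140 × (1.20/4.10)² = 5140 × 0.08566 = 440.3 mrem/h.
Further attenuation needed: 440.3/23.0 = 19.14.
n = log₂(19.14) = 4.259 half-value layers.
Thickness = 4.259 × 6.30 cm = 26.83 cm.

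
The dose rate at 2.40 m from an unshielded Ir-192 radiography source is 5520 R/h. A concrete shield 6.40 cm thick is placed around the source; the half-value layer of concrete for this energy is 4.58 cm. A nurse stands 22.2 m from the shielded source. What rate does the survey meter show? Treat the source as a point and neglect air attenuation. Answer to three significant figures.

24.5 R/h

Distance alone: 5520 × (2.40/22.2)² = 5520 × 0.01169 = 64.53 R/h.
Shield: 6.40/4.58 = 1.397 half-value layers → attenuation 2^(−1.397) = 0.3797.
Combined: 64.53 × 0.3797 = 24.50 R/h.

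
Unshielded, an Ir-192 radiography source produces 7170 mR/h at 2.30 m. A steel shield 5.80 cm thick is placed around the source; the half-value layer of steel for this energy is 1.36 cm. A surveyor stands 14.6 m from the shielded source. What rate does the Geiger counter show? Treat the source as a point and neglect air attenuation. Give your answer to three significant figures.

Distance alone: (2.30/14.6)² = 0.02482, so 7170 × 0.02482 = 178.0 mR/h.
Shield: 5.80/1.36 = 4.265 half-value layers → attenuation 2^(−4.265) = 0.05201.
Combined: 178.0 × 0.05201 = 9.258 mR/h.

9.26 mR/h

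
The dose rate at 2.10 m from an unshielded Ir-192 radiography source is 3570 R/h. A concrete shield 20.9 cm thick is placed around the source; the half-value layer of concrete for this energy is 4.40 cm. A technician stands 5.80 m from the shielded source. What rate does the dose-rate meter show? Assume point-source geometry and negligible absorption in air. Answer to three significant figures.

17.4 R/h

Distance alone: (2.10/5.80)² = 0.1311, so 3570 × 0.1311 = 468.0 R/h.
Shield: 20.9/4.40 = 4.750 half-value layers → attenuation 2^(−4.750) = 0.03716.
Combined: 468.0 × 0.03716 = 17.39 R/h.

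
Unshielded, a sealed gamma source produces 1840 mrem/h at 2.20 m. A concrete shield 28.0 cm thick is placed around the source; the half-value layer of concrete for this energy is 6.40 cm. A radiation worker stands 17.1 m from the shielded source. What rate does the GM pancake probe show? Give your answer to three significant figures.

1.47 mrem/h

Distance alone: 1840 × (2.20/17.1)² = 1840 × 0.01655 = 30.45 mrem/h.
Shield: 28.0/6.40 = 4.375 half-value layers → attenuation 2^(−4.375) = 0.04819.
Combined: 30.45 × 0.04819 = 1.467 mrem/h.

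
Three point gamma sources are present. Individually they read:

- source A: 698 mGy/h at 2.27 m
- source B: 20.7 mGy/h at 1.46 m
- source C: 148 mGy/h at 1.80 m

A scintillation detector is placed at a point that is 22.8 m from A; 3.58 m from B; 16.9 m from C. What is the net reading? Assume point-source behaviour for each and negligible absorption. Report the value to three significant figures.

Each source contributes Iᵢ·(dᵢ/rᵢ)²; contributions add.
A: 698 × (2.27/22.8)² = 6.919 mGy/h
B: 20.7 × (1.46/3.58)² = 3.443 mGy/h
C: 148 × (1.80/16.9)² = 1.679 mGy/h
Total = 6.919 + 3.443 + 1.679 = 12.04 mGy/h.

12.0 mGy/h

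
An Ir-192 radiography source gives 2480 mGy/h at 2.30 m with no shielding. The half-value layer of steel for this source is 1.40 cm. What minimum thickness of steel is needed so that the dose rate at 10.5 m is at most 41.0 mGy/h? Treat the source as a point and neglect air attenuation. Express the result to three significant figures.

2.15 cm

At 10.5 m, distance alone gives (2.30/10.5)² = 0.04798, so 2480 × 0.04798 = 119.0 mGy/h.
Further attenuation needed: 119.0/41.0 = 2.902.
n = log₂(2.902) = 1.537 half-value layers.
Thickness = 1.537 × 1.40 cm = 2.152 cm.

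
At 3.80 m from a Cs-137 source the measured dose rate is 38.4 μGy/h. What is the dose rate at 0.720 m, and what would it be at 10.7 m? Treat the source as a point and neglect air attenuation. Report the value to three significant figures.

1070 μGy/h; 4.84 μGy/h

Using I₁d₁² = I₂d₂²,
At 0.720 m: 38.4 × (3.80/0.720)² = 38.4 × 27.85 = 1069 μGy/h
At 10.7 m: (0.720/10.7)² = 0.004528, so 1069 × 0.004528 = 4.840 μGy/h.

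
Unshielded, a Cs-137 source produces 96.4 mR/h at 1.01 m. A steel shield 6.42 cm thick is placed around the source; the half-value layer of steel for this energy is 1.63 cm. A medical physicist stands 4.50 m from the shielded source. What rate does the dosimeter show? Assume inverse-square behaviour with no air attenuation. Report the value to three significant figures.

Distance alone: 96.4 × (1.01/4.50)² = 96.4 × 0.05038 = 4.857 mR/h.
Shield: 6.42/1.63 = 3.939 half-value layers → attenuation 2^(−3.939) = 0.06520.
Combined: 4.857 × 0.06520 = 0.3167 mR/h.

0.317 mR/h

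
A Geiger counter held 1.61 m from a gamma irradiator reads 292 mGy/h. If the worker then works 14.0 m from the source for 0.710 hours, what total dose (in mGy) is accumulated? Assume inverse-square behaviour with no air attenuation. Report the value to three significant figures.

2.74 mGy

Applying the 1/r² law, rate at 14.0 m:
292 × (1.61/14.0)² = 292 × 0.01323 = 3.863 mGy/h.
Dose = rate × time = 3.863 mGy/h × 0.7100 h = 2.743 mGy.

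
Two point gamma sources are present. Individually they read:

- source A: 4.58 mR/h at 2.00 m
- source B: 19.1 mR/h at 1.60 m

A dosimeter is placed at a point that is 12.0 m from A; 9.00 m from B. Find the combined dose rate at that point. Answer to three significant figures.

By superposition, sum each source's inverse-square contribution:
A: 4.58 × (2.00/12.0)² = 0.1272 mR/h
B: 19.1 × (1.60/9.00)² = 0.6037 mR/h
Total = 0.1272 + 0.6037 = 0.7309 mR/h.

0.731 mR/h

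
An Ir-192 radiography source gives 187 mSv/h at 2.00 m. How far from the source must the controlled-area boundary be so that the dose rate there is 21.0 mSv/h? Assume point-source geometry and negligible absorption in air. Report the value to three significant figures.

5.97 m

By the inverse-square law, d₂ = d₁·√(I₁/I₂).
I₁/I₂ = 187/21.0 = 8.905, so d₂ = 2.00 × √8.905 = 5.968 m.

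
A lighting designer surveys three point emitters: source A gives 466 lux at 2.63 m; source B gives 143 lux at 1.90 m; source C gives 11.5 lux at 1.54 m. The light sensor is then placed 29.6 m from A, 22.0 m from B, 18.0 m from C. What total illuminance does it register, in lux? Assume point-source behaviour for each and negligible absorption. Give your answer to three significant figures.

4.83 lux

Each source contributes Iᵢ·(dᵢ/rᵢ)²; contributions add.
A: 466 × (2.63/29.6)² = 3.679 lux
B: 143 × (1.90/22.0)² = 1.067 lux
C: 11.5 × (1.54/18.0)² = 0.08418 lux
Total = 3.679 + 1.067 + 0.08418 = 4.830 lux.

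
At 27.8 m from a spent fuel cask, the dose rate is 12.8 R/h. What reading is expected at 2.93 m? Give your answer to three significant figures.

1150 R/h

Since intensity falls as 1/r², the rate at 2.93 m is
(27.8/2.93)² = 90.02, so 12.8 × 90.02 = 1152 R/h.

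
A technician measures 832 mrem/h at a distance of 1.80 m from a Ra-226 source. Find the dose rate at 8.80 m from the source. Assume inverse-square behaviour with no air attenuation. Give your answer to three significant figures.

34.8 mrem/h

Using I₁d₁² = I₂d₂², the rate at 8.80 m is
832 × (1.80/8.80)² = 832 × 0.04184 = 34.81 mrem/h.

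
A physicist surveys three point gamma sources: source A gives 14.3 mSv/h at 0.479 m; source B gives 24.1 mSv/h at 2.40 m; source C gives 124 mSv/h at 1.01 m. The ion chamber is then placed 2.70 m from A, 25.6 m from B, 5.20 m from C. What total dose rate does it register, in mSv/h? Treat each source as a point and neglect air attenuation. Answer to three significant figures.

Each source contributes Iᵢ·(dᵢ/rᵢ)²; contributions add.
A: 14.3 × (0.479/2.70)² = 0.4501 mSv/h
B: 24.1 × (2.40/25.6)² = 0.2118 mSv/h
C: 124 × (1.01/5.20)² = 4.678 mSv/h
Total = 0.4501 + 0.2118 + 4.678 = 5.340 mSv/h.

5.34 mSv/h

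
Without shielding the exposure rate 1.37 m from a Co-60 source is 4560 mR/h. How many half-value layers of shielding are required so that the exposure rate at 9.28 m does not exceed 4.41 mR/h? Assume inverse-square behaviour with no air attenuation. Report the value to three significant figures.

4.49 half-value layers

At 9.28 m, distance alone gives (1.37/9.28)² = 0.02179, so 4560 × 0.02179 = 99.36 mR/h.
Further attenuation needed: 99.36/4.41 = 22.53.
n = log₂(22.53) = 4.494 half-value layers.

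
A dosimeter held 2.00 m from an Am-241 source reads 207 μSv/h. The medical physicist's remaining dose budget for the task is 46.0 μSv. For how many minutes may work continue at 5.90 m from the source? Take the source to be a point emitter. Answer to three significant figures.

Since intensity falls as 1/r², rate at 5.90 m:
(2.00/5.90)² = 0.1149, so 207 × 0.1149 = 23.78 μSv/h.
Stay time = 46.0 μSv ÷ 23.78 μSv/h = 1.934 h = 116.0 min.

116 min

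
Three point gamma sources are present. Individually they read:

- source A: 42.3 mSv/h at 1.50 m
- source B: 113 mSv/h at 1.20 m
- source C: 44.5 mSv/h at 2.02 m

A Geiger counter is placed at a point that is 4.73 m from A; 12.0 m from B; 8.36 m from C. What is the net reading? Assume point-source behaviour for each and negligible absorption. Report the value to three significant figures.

7.98 mSv/h

By superposition, sum each source's inverse-square contribution:
A: 42.3 × (1.50/4.73)² = 4.254 mSv/h
B: 113 × (1.20/12.0)² = 1.130 mSv/h
C: 44.5 × (2.02/8.36)² = 2.598 mSv/h
Total = 4.254 + 1.130 + 2.598 = 7.982 mSv/h.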